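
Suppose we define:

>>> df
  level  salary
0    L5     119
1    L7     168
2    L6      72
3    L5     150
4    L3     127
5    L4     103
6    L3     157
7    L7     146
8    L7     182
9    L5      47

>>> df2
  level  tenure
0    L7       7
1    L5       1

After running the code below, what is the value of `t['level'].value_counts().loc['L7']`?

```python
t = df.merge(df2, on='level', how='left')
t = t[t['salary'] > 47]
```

3

merge on 'level' (how='left') → 10 rows:
  level  salary  tenure
0    L5     119     1.0
1    L7     168     7.0
2    L6      72     NaN
3    L5     150     1.0
4    L3     127     NaN
5    L4     103     NaN
6    L3     157     NaN
7    L7     146     7.0
8    L7     182     7.0
9    L5      47     1.0
filter rows where salary > 47:
  level  salary  tenure
0    L5     119     1.0
1    L7     168     7.0
2    L6      72     NaN
3    L5     150     1.0
4    L3     127     NaN
5    L4     103     NaN
6    L3     157     NaN
7    L7     146     7.0
8    L7     182     7.0
value_counts of level:
level
L7    3
L5    2
L3    2
L6    1
L4    1
Name: count, dtype: int64
Hence 3.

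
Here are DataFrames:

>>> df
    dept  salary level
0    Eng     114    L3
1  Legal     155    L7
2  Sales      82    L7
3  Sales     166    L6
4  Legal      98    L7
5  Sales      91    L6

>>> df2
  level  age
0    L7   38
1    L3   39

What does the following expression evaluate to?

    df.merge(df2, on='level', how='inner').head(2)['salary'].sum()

269

merge on 'level' (how='inner') → 4 rows:
    dept  salary level  age
0    Eng     114    L3   39
1  Legal     155    L7   38
2  Sales      82    L7   38
3  Legal      98    L7   38
take first 2 rows:
    dept  salary level  age
0    Eng     114    L3   39
1  Legal     155    L7   38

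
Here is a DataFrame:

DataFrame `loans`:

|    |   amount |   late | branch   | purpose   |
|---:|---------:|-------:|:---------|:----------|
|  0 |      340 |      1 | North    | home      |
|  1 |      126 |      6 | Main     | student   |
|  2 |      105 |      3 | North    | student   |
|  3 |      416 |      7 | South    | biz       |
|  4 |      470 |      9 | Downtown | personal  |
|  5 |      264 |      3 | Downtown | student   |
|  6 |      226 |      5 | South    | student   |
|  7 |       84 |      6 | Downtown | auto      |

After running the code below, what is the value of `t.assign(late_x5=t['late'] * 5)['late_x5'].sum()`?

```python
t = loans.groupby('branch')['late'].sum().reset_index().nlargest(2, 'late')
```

group by branch, sum of late:
branch
Downtown    18
Main         6
North        4
South       12
Name: late, dtype: int64
reset_index():
     branch  late
0  Downtown    18
1      Main     6
2     North     4
3     South    12
take 2 rows with largest late:
     branch  late
0  Downtown    18
3     South    12
add column late_x5 = t['late'] * 5:
     branch  late  late_x5
0  Downtown    18       90
3     South    12       60
Reading off the sum of column 'late_x5', we get 150.

150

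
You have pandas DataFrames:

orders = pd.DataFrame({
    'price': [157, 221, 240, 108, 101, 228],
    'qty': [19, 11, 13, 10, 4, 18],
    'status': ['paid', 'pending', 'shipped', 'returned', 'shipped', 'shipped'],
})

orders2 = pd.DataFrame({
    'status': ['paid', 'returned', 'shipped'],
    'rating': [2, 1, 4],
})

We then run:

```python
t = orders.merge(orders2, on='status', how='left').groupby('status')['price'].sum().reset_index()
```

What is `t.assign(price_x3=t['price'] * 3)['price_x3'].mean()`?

merge on 'status' (how='left') → 6 rows:
   price  qty    status  rating
0    157   19      paid     2.0
1    221   11   pending     NaN
2    240   13   shipped     4.0
3    108   10  returned     1.0
4    101    4   shipped     4.0
5    228   18   shipped     4.0
group by status, sum of price:
status
paid        157
pending     221
returned    108
shipped     569
Name: price, dtype: int64
reset_index():
     status  price
0      paid    157
1   pending    221
2  returned    108
3   shipped    569
add column price_x3 = t['price'] * 3:
     status  price  price_x3
0      paid    157       471
1   pending    221       663
2  returned    108       324
3   shipped    569      1707
The mean of column 'price_x3' is 791.25.

791.25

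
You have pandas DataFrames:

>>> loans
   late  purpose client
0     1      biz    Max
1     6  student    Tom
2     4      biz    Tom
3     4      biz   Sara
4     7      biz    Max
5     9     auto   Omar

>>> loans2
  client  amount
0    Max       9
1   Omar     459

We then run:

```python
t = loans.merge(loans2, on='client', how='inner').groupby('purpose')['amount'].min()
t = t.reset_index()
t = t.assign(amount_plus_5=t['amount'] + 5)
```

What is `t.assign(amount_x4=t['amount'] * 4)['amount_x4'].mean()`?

merge on 'client' (how='inner') → 3 rows:
   late purpose client  amount
0     1     biz    Max       9
1     7     biz    Max       9
2     9    auto   Omar     459
group by purpose, min of amount:
purpose
auto    459
biz       9
Name: amount, dtype: int64
reset_index():
  purpose  amount
0    auto     459
1     biz       9
add column amount_plus_5 = t['amount'] + 5:
  purpose  amount  amount_plus_5
0    auto     459            464
1     biz       9             14
add column amount_x4 = t['amount'] * 4:
  purpose  amount  amount_plus_5  amount_x4
0    auto     459            464       1836
1     biz       9             14         36
Reading off the mean of column 'amount_x4', we get 936.0.

936.0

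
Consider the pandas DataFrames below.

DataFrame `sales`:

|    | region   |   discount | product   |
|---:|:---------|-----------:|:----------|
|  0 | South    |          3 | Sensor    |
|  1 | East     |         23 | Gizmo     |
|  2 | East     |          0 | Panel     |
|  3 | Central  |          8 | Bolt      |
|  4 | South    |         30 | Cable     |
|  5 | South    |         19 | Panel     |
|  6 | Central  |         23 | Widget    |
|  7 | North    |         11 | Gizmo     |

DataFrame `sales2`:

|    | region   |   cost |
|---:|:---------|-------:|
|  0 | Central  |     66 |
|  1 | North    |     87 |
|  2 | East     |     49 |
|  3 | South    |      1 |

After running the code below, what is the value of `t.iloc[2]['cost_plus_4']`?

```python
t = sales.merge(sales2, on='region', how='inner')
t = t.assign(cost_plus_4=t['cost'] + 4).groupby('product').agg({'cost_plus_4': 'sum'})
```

merge on 'region' (how='inner') → 8 rows:
    region  discount product  cost
0    South         3  Sensor     1
1     East        23   Gizmo    49
2     East         0   Panel    49
3  Central         8    Bolt    66
4    South        30   Cable     1
5    South        19   Panel     1
6  Central        23  Widget    66
7    North        11   Gizmo    87
add column cost_plus_4 = t['cost'] + 4:
    region  discount product  cost  cost_plus_4
0    South         3  Sensor     1            5
1     East        23   Gizmo    49           53
2     East         0   Panel    49           53
3  Central         8    Bolt    66           70
4    South        30   Cable     1            5
5    South        19   Panel     1            5
6  Central        23  Widget    66           70
7    North        11   Gizmo    87           91
group by product, sum of cost_plus_4:
         cost_plus_4
product             
Bolt              70
Cable              5
Gizmo            144
Panel             58
Sensor             5
Widget            70

144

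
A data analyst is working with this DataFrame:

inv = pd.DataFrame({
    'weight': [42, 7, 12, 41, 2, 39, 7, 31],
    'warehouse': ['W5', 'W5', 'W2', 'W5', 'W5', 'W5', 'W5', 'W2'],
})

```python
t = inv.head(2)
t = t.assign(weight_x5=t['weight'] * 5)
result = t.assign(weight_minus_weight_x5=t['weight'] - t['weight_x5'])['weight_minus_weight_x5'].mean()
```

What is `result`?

take first 2 rows:
   weight warehouse
0      42        W5
1       7        W5
add column weight_x5 = t['weight'] * 5:
   weight warehouse  weight_x5
0      42        W5        210
1       7        W5         35
add column weight_minus_weight_x5 = t['weight'] - t['weight_x5']:
   weight warehouse  weight_x5  weight_minus_weight_x5
0      42        W5        210                    -168
1       7        W5         35                     -28
Finally, mean of column 'weight_minus_weight_x5' = -98.0.

-98.0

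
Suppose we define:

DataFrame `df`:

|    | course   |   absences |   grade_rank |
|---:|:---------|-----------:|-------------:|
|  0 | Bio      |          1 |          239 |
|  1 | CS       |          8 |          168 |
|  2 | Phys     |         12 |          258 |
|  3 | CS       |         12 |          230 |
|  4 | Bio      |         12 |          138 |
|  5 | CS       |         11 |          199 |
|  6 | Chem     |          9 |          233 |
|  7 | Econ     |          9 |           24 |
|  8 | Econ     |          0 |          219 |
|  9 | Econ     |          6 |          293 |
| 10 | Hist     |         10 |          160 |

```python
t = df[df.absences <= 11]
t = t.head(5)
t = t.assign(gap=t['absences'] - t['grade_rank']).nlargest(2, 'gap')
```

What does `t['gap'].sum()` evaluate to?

-175

filter rows where absences <= 11:
   course  absences  grade_rank
0     Bio         1         239
1      CS         8         168
5      CS        11         199
6    Chem         9         233
7    Econ         9          24
8    Econ         0         219
9    Econ         6         293
10   Hist        10         160
take first 5 rows:
  course  absences  grade_rank
0    Bio         1         239
1     CS         8         168
5     CS        11         199
6   Chem         9         233
7   Econ         9          24
add column gap = t['absences'] - t['grade_rank']:
  course  absences  grade_rank  gap
0    Bio         1         239 -238
1     CS         8         168 -160
5     CS        11         199 -188
6   Chem         9         233 -224
7   Econ         9          24  -15
take 2 rows with largest gap:
  course  absences  grade_rank  gap
7   Econ         9          24  -15
1     CS         8         168 -160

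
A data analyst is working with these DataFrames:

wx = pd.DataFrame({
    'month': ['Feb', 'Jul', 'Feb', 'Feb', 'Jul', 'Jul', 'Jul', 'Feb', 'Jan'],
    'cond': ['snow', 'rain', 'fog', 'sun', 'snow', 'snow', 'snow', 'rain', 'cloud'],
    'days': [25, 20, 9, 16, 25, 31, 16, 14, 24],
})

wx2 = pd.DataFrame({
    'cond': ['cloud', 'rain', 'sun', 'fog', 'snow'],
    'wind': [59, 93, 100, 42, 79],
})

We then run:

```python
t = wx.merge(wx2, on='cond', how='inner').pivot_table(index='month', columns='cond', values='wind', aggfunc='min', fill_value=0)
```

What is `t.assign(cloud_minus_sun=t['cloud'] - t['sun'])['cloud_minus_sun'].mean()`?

merge on 'cond' (how='inner') → 9 rows:
  month   cond  days  wind
0   Feb   snow    25    79
1   Jul   rain    20    93
2   Feb    fog     9    42
3   Feb    sun    16   100
4   Jul   snow    25    79
5   Jul   snow    31    79
6   Jul   snow    16    79
7   Feb   rain    14    93
8   Jan  cloud    24    59
pivot: rows=month, cols=cond, min(wind):
cond   cloud  fog  rain  snow  sun
month                             
Feb        0   42    93    79  100
Jan       59    0     0     0    0
Jul        0    0    93    79    0
add column cloud_minus_sun = t['cloud'] - t['sun']:
cond   cloud  fog  rain  snow  sun  cloud_minus_sun
month                                              
Feb        0   42    93    79  100             -100
Jan       59    0     0     0    0               59
Jul        0    0    93    79    0                0
Reading off the mean of column 'cloud_minus_sun', we get -13.6666666667.

-13.6666666667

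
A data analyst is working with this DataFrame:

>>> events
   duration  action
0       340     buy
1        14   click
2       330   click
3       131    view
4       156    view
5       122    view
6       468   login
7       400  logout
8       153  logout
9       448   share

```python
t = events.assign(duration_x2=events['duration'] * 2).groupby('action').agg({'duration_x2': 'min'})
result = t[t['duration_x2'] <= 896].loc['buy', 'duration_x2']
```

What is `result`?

add column duration_x2 = events['duration'] * 2:
   duration  action  duration_x2
0       340     buy          680
1        14   click           28
2       330   click          660
3       131    view          262
4       156    view          312
5       122    view          244
6       468   login          936
7       400  logout          800
8       153  logout          306
9       448   share          896
group by action, min of duration_x2:
        duration_x2
action             
buy             680
click            28
login           936
logout          306
share           896
view            244
filter rows where duration_x2 <= 896:
        duration_x2
action             
buy             680
click            28
logout          306
share           896
view            244
The value at row 'buy', column 'duration_x2' is 680.

680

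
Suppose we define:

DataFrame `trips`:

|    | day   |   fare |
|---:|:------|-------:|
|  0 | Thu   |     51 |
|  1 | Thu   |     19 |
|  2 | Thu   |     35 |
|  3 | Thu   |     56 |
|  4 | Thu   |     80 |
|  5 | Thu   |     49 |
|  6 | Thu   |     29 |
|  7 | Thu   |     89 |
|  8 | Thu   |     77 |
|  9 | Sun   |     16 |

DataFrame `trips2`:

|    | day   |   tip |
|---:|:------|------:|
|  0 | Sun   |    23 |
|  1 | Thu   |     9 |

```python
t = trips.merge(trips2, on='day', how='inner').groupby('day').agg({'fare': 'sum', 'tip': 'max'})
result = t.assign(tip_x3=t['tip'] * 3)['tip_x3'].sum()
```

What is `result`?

merge on 'day' (how='inner') → 10 rows:
   day  fare  tip
0  Thu    51    9
1  Thu    19    9
2  Thu    35    9
3  Thu    56    9
4  Thu    80    9
5  Thu    49    9
6  Thu    29    9
7  Thu    89    9
8  Thu    77    9
9  Sun    16   23
group by day: sum(fare), max(tip):
     fare  tip
day           
Sun    16   23
Thu   485    9
add column tip_x3 = t['tip'] * 3:
     fare  tip  tip_x3
day                   
Sun    16   23      69
Thu   485    9      27
Hence 96.

96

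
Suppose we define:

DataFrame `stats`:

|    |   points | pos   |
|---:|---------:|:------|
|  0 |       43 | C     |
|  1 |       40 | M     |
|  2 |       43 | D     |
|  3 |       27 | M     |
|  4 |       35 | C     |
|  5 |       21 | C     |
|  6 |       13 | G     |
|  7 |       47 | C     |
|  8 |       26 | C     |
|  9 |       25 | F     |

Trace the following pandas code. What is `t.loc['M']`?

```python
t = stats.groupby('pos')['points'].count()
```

2

group by pos, count of points:
pos
C    5
D    1
F    1
G    1
M    2
Name: points, dtype: int64
The value at index 'M' is 2.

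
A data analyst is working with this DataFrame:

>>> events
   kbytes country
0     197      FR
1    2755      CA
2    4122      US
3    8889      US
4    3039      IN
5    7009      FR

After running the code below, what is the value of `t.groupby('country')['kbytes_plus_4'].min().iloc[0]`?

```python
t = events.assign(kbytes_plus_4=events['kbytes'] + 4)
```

add column kbytes_plus_4 = events['kbytes'] + 4:
   kbytes country  kbytes_plus_4
0     197      FR            201
1    2755      CA           2759
2    4122      US           4126
3    8889      US           8893
4    3039      IN           3043
5    7009      FR           7013
group by country, min of kbytes_plus_4:
country
CA    2759
FR     201
IN    3043
US    4126
Name: kbytes_plus_4, dtype: int64
The value at position 0 is 2759.

2759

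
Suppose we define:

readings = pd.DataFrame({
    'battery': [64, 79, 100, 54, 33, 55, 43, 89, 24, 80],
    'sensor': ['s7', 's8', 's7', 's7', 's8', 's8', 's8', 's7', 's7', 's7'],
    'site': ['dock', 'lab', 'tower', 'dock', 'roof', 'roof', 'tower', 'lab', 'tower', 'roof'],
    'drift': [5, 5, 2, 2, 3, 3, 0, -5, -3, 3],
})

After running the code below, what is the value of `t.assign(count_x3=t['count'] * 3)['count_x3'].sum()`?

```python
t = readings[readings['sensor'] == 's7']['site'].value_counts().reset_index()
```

18

filter rows where sensor == 's7':
   battery sensor   site  drift
0       64     s7   dock      5
2      100     s7  tower      2
3       54     s7   dock      2
7       89     s7    lab     -5
8       24     s7  tower     -3
9       80     s7   roof      3
value_counts of site:
site
dock     2
tower    2
lab      1
roof     1
Name: count, dtype: int64
reset_index():
    site  count
0   dock      2
1  tower      2
2    lab      1
3   roof      1
add column count_x3 = t['count'] * 3:
    site  count  count_x3
0   dock      2         6
1  tower      2         6
2    lab      1         3
3   roof      1         3
Then the sum of column 'count_x3': 18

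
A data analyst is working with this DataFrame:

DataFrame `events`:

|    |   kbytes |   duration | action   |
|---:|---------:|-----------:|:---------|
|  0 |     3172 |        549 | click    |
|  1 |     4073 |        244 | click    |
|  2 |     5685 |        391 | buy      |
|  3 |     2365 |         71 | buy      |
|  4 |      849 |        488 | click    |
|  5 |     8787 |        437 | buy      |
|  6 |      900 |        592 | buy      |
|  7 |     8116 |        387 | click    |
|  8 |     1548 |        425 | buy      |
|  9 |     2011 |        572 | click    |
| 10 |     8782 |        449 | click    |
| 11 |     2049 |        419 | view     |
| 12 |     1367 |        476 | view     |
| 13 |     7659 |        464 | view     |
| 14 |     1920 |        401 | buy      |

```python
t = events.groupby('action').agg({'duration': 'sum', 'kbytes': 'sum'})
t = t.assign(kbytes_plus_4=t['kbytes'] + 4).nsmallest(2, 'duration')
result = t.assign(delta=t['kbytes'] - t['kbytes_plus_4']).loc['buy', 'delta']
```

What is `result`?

-4

group by action: sum(duration), sum(kbytes):
        duration  kbytes
action                  
buy         2317   21205
click       2689   27003
view        1359   11075
add column kbytes_plus_4 = t['kbytes'] + 4:
        duration  kbytes  kbytes_plus_4
action                                 
buy         2317   21205          21209
click       2689   27003          27007
view        1359   11075          11079
take 2 rows with smallest duration:
        duration  kbytes  kbytes_plus_4
action                                 
view        1359   11075          11079
buy         2317   21205          21209
add column delta = t['kbytes'] - t['kbytes_plus_4']:
        duration  kbytes  kbytes_plus_4  delta
action                                        
view        1359   11075          11079     -4
buy         2317   21205          21209     -4
Taking the value at row 'buy', column 'delta' gives -4.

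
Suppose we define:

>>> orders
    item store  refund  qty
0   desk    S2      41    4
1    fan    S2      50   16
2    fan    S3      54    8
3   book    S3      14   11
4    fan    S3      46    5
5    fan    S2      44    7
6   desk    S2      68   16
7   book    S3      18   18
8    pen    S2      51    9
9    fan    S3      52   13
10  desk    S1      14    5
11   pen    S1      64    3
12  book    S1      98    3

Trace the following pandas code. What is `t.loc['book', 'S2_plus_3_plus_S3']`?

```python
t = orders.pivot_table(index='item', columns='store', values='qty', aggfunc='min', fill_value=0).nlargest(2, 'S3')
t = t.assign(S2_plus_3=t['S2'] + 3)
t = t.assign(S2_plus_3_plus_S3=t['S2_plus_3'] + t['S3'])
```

14

pivot: rows=item, cols=store, min(qty):
store  S1  S2  S3
item             
book    3   0  11
desk    5   4   0
fan     0   7   5
pen     3   9   0
take 2 rows with largest S3:
store  S1  S2  S3
item             
book    3   0  11
fan     0   7   5
add column S2_plus_3 = t['S2'] + 3:
store  S1  S2  S3  S2_plus_3
item                        
book    3   0  11          3
fan     0   7   5         10
add column S2_plus_3_plus_S3 = t['S2_plus_3'] + t['S3']:
store  S1  S2  S3  S2_plus_3  S2_plus_3_plus_S3
item                                           
book    3   0  11          3                 14
fan     0   7   5         10                 15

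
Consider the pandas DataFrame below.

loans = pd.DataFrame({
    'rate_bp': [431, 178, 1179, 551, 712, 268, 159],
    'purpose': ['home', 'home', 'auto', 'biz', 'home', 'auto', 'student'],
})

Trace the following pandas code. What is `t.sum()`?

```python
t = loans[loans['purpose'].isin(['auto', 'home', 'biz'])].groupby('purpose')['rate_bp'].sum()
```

filter rows where purpose in ['auto', 'home', 'biz']:
   rate_bp purpose
0      431    home
1      178    home
2     1179    auto
3      551     biz
4      712    home
5      268    auto
group by purpose, sum of rate_bp:
purpose
auto    1447
biz      551
home    1321
Name: rate_bp, dtype: int64

3319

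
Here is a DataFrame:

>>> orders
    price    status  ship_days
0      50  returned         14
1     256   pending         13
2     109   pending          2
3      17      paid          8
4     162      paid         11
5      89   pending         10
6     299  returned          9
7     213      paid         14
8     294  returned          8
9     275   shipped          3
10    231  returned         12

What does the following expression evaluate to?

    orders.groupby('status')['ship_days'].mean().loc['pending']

8.33333333333

group by status, mean of ship_days:
status
paid        11.000000
pending      8.333333
returned    10.750000
shipped      3.000000
Name: ship_days, dtype: float64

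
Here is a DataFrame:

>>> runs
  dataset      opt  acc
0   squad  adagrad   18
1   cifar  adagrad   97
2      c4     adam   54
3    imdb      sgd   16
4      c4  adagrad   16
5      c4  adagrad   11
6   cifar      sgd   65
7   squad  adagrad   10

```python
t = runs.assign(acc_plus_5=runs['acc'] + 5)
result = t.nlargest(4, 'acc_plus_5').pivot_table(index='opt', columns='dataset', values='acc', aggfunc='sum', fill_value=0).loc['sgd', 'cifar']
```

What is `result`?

65

add column acc_plus_5 = runs['acc'] + 5:
  dataset      opt  acc  acc_plus_5
0   squad  adagrad   18          23
1   cifar  adagrad   97         102
2      c4     adam   54          59
3    imdb      sgd   16          21
4      c4  adagrad   16          21
5      c4  adagrad   11          16
6   cifar      sgd   65          70
7   squad  adagrad   10          15
take 4 rows with largest acc_plus_5:
  dataset      opt  acc  acc_plus_5
1   cifar  adagrad   97         102
6   cifar      sgd   65          70
2      c4     adam   54          59
0   squad  adagrad   18          23
pivot: rows=opt, cols=dataset, sum(acc):
dataset  c4  cifar  squad
opt                      
adagrad   0     97     18
adam     54      0      0
sgd       0     65      0
value at row 'sgd', column 'cifar' → 65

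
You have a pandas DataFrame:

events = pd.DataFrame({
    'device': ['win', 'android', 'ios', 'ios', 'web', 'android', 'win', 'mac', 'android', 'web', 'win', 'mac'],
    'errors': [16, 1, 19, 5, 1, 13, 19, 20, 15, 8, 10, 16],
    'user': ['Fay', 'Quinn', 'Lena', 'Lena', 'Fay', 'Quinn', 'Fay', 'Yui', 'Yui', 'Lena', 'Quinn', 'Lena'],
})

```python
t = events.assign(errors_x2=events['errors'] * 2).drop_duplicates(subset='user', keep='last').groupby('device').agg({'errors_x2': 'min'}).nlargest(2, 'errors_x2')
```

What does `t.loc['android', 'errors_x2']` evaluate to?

30

add column errors_x2 = events['errors'] * 2:
     device  errors   user  errors_x2
0       win      16    Fay         32
1   android       1  Quinn          2
2       ios      19   Lena         38
3       ios       5   Lena         10
4       web       1    Fay          2
5   android      13  Quinn         26
6       win      19    Fay         38
7       mac      20    Yui         40
8   android      15    Yui         30
9       web       8   Lena         16
10      win      10  Quinn         20
11      mac      16   Lena         32
drop duplicate user (keep=last):
     device  errors   user  errors_x2
6       win      19    Fay         38
8   android      15    Yui         30
10      win      10  Quinn         20
11      mac      16   Lena         32
group by device, min of errors_x2:
         errors_x2
device            
android         30
mac             32
win             20
take 2 rows with largest errors_x2:
         errors_x2
device            
mac             32
android         30
Then the value at row 'android', column 'errors_x2': 30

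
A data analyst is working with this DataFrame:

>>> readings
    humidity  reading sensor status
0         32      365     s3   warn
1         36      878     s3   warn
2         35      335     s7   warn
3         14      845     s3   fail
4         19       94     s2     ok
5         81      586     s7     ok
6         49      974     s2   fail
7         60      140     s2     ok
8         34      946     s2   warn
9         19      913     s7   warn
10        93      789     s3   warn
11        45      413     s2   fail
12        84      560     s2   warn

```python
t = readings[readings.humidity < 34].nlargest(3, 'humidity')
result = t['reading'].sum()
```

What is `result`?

filter rows where humidity < 34:
   humidity  reading sensor status
0        32      365     s3   warn
3        14      845     s3   fail
4        19       94     s2     ok
9        19      913     s7   warn
take 3 rows with largest humidity:
   humidity  reading sensor status
0        32      365     s3   warn
4        19       94     s2     ok
9        19      913     s7   warn
Hence 1372.

1372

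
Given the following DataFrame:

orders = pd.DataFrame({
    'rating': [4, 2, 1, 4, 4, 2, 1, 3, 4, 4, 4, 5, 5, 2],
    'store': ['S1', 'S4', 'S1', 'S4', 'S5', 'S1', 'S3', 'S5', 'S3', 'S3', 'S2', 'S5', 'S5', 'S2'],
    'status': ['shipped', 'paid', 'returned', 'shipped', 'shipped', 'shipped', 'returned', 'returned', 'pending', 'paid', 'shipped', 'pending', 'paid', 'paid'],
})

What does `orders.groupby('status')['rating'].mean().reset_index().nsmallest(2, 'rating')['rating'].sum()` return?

group by status, mean of rating:
status
paid        3.250000
pending     4.500000
returned    1.666667
shipped     3.600000
Name: rating, dtype: float64
reset_index():
     status    rating
0      paid  3.250000
1   pending  4.500000
2  returned  1.666667
3   shipped  3.600000
take 2 rows with smallest rating:
     status    rating
2  returned  1.666667
0      paid  3.250000
sum of column 'rating' → 4.91666666667

4.91666666667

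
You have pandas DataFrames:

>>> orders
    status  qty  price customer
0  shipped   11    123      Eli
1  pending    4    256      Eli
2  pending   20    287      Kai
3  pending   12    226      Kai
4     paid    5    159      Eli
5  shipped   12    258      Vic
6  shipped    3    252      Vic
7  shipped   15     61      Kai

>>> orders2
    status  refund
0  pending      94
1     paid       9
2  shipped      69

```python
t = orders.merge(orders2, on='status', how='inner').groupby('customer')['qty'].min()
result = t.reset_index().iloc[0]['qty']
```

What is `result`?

merge on 'status' (how='inner') → 8 rows:
    status  qty  price customer  refund
0  shipped   11    123      Eli      69
1  pending    4    256      Eli      94
2  pending   20    287      Kai      94
3  pending   12    226      Kai      94
4     paid    5    159      Eli       9
5  shipped   12    258      Vic      69
6  shipped    3    252      Vic      69
7  shipped   15     61      Kai      69
group by customer, min of qty:
customer
Eli     4
Kai    12
Vic     3
Name: qty, dtype: int64
reset_index():
  customer  qty
0      Eli    4
1      Kai   12
2      Vic    3

4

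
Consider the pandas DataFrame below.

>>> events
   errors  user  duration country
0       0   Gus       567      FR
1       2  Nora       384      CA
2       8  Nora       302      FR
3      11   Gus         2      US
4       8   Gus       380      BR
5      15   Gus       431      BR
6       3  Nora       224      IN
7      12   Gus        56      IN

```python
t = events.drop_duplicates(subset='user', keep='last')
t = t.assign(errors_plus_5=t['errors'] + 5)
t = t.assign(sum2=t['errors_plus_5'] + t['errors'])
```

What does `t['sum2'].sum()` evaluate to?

40

drop duplicate user (keep=last):
   errors  user  duration country
6       3  Nora       224      IN
7      12   Gus        56      IN
add column errors_plus_5 = t['errors'] + 5:
   errors  user  duration country  errors_plus_5
6       3  Nora       224      IN              8
7      12   Gus        56      IN             17
add column sum2 = t['errors_plus_5'] + t['errors']:
   errors  user  duration country  errors_plus_5  sum2
6       3  Nora       224      IN              8    11
7      12   Gus        56      IN             17    29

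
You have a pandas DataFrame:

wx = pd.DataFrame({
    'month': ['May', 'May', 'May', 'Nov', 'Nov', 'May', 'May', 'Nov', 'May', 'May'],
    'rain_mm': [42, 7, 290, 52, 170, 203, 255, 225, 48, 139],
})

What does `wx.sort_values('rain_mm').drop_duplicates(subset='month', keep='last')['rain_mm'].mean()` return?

sort by rain_mm:
  month  rain_mm
1   May        7
0   May       42
8   May       48
3   Nov       52
9   May      139
4   Nov      170
5   May      203
7   Nov      225
6   May      255
2   May      290
drop duplicate month (keep=last):
  month  rain_mm
7   Nov      225
2   May      290

257.5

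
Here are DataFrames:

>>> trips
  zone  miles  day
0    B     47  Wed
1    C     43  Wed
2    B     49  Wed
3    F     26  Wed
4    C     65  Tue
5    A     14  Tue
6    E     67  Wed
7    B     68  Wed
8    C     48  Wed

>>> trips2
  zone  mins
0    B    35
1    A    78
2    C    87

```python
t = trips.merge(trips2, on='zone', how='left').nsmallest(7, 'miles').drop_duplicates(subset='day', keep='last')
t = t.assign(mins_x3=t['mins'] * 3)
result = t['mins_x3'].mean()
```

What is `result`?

merge on 'zone' (how='left') → 9 rows:
  zone  miles  day  mins
0    B     47  Wed  35.0
1    C     43  Wed  87.0
2    B     49  Wed  35.0
3    F     26  Wed   NaN
4    C     65  Tue  87.0
5    A     14  Tue  78.0
6    E     67  Wed   NaN
7    B     68  Wed  35.0
8    C     48  Wed  87.0
take 7 rows with smallest miles:
  zone  miles  day  mins
5    A     14  Tue  78.0
3    F     26  Wed   NaN
1    C     43  Wed  87.0
0    B     47  Wed  35.0
8    C     48  Wed  87.0
2    B     49  Wed  35.0
4    C     65  Tue  87.0
drop duplicate day (keep=last):
  zone  miles  day  mins
2    B     49  Wed  35.0
4    C     65  Tue  87.0
add column mins_x3 = t['mins'] * 3:
  zone  miles  day  mins  mins_x3
2    B     49  Wed  35.0    105.0
4    C     65  Tue  87.0    261.0

183.0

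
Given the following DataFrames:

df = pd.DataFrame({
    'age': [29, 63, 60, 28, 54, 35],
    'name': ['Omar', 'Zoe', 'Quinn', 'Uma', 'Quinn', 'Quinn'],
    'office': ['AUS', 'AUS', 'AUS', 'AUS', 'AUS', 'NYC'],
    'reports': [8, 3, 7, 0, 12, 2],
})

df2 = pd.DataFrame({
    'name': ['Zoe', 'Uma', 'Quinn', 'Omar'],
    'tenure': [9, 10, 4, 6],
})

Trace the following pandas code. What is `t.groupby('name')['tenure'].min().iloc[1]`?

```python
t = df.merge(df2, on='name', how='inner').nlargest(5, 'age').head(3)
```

9

merge on 'name' (how='inner') → 6 rows:
   age   name office  reports  tenure
0   29   Omar    AUS        8       6
1   63    Zoe    AUS        3       9
2   60  Quinn    AUS        7       4
3   28    Uma    AUS        0      10
4   54  Quinn    AUS       12       4
5   35  Quinn    NYC        2       4
take 5 rows with largest age:
   age   name office  reports  tenure
1   63    Zoe    AUS        3       9
2   60  Quinn    AUS        7       4
4   54  Quinn    AUS       12       4
5   35  Quinn    NYC        2       4
0   29   Omar    AUS        8       6
take first 3 rows:
   age   name office  reports  tenure
1   63    Zoe    AUS        3       9
2   60  Quinn    AUS        7       4
4   54  Quinn    AUS       12       4
group by name, min of tenure:
name
Quinn    4
Zoe      9
Name: tenure, dtype: int64
Hence 9.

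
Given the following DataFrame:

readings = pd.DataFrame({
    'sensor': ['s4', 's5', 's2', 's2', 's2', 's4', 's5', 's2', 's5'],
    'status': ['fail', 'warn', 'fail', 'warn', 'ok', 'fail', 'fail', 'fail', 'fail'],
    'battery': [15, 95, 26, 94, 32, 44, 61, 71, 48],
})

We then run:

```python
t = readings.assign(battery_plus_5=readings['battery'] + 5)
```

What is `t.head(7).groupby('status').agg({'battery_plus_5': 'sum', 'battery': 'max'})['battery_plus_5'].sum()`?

add column battery_plus_5 = readings['battery'] + 5:
  sensor status  battery  battery_plus_5
0     s4   fail       15              20
1     s5   warn       95             100
2     s2   fail       26              31
3     s2   warn       94              99
4     s2     ok       32              37
5     s4   fail       44              49
6     s5   fail       61              66
7     s2   fail       71              76
8     s5   fail       48              53
take first 7 rows:
  sensor status  battery  battery_plus_5
0     s4   fail       15              20
1     s5   warn       95             100
2     s2   fail       26              31
3     s2   warn       94              99
4     s2     ok       32              37
5     s4   fail       44              49
6     s5   fail       61              66
group by status: sum(battery_plus_5), max(battery):
        battery_plus_5  battery
status                         
fail               166       61
ok                  37       32
warn               199       95

402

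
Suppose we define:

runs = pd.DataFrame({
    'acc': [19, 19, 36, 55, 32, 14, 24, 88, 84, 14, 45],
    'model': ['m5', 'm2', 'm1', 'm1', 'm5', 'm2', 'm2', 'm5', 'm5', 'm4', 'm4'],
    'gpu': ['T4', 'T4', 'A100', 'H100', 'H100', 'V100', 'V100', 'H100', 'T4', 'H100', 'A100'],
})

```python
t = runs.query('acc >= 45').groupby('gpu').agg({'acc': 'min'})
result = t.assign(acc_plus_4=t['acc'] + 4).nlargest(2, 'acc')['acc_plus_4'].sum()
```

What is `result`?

filter rows where acc >= 45:
    acc model   gpu
3    55    m1  H100
7    88    m5  H100
8    84    m5    T4
10   45    m4  A100
group by gpu, min of acc:
      acc
gpu      
A100   45
H100   55
T4     84
add column acc_plus_4 = t['acc'] + 4:
      acc  acc_plus_4
gpu                  
A100   45          49
H100   55          59
T4     84          88
take 2 rows with largest acc:
      acc  acc_plus_4
gpu                  
T4     84          88
H100   55          59
sum of column 'acc_plus_4' → 147

147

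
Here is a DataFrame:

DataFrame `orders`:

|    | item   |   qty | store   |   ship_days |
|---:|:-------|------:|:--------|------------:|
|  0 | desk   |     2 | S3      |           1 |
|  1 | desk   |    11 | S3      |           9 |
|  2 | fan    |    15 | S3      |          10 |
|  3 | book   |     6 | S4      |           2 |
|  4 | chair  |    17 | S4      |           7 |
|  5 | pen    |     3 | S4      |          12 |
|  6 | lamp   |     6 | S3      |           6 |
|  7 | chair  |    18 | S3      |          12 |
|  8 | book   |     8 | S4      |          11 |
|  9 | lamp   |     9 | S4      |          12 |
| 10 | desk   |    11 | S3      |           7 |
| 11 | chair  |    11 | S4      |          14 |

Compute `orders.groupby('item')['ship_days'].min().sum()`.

group by item, min of ship_days:
item
book      2
chair     7
desk      1
fan      10
lamp      6
pen      12
Name: ship_days, dtype: int64
So sum() = 38.

38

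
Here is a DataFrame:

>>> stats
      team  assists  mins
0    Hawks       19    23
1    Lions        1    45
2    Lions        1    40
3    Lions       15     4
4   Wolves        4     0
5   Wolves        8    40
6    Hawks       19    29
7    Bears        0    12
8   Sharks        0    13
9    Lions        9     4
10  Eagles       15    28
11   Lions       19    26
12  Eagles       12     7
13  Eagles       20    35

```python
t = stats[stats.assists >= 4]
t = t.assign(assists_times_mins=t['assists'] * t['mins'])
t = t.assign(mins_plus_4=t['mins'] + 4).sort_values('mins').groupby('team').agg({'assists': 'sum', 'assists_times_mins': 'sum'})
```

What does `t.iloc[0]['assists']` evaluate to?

47

filter rows where assists >= 4:
      team  assists  mins
0    Hawks       19    23
3    Lions       15     4
4   Wolves        4     0
5   Wolves        8    40
6    Hawks       19    29
9    Lions        9     4
10  Eagles       15    28
11   Lions       19    26
12  Eagles       12     7
13  Eagles       20    35
add column assists_times_mins = t['assists'] * t['mins']:
      team  assists  mins  assists_times_mins
0    Hawks       19    23                 437
3    Lions       15     4                  60
4   Wolves        4     0                   0
5   Wolves        8    40                 320
6    Hawks       19    29                 551
9    Lions        9     4                  36
10  Eagles       15    28                 420
11   Lions       19    26                 494
12  Eagles       12     7                  84
13  Eagles       20    35                 700
add column mins_plus_4 = t['mins'] + 4:
      team  assists  mins  assists_times_mins  mins_plus_4
0    Hawks       19    23                 437           27
3    Lions       15     4                  60            8
4   Wolves        4     0                   0            4
5   Wolves        8    40                 320           44
6    Hawks       19    29                 551           33
9    Lions        9     4                  36            8
10  Eagles       15    28                 420           32
11   Lions       19    26                 494           30
12  Eagles       12     7                  84           11
13  Eagles       20    35                 700           39
sort by mins:
      team  assists  mins  assists_times_mins  mins_plus_4
4   Wolves        4     0                   0            4
3    Lions       15     4                  60            8
9    Lions        9     4                  36            8
12  Eagles       12     7                  84           11
0    Hawks       19    23                 437           27
11   Lions       19    26                 494           30
10  Eagles       15    28                 420           32
6    Hawks       19    29                 551           33
13  Eagles       20    35                 700           39
5   Wolves        8    40                 320           44
group by team: sum(assists), sum(assists_times_mins):
        assists  assists_times_mins
team                               
Eagles       47                1204
Hawks        38                 988
Lions        43                 590
Wolves       12                 320
The value at position 0, column 'assists' is 47.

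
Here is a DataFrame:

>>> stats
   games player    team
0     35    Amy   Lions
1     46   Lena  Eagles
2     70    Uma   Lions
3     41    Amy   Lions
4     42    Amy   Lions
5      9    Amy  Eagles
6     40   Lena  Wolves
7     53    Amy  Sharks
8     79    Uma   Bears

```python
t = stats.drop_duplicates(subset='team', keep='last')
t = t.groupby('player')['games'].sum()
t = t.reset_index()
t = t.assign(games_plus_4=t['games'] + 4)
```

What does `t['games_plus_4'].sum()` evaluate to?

drop duplicate team (keep=last):
   games player    team
4     42    Amy   Lions
5      9    Amy  Eagles
6     40   Lena  Wolves
7     53    Amy  Sharks
8     79    Uma   Bears
group by player, sum of games:
player
Amy     104
Lena     40
Uma      79
Name: games, dtype: int64
reset_index():
  player  games
0    Amy    104
1   Lena     40
2    Uma     79
add column games_plus_4 = t['games'] + 4:
  player  games  games_plus_4
0    Amy    104           108
1   Lena     40            44
2    Uma     79            83
The sum of column 'games_plus_4' is 235.

235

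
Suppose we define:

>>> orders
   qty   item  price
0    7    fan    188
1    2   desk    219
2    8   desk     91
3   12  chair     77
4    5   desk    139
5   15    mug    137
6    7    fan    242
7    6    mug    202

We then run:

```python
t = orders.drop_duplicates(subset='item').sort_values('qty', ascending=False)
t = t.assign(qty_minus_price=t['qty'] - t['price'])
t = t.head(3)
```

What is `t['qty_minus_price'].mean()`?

-122.666666667

drop duplicate item (keep=first):
   qty   item  price
0    7    fan    188
1    2   desk    219
3   12  chair     77
5   15    mug    137
sort by qty descending:
   qty   item  price
5   15    mug    137
3   12  chair     77
0    7    fan    188
1    2   desk    219
add column qty_minus_price = t['qty'] - t['price']:
   qty   item  price  qty_minus_price
5   15    mug    137             -122
3   12  chair     77              -65
0    7    fan    188             -181
1    2   desk    219             -217
take first 3 rows:
   qty   item  price  qty_minus_price
5   15    mug    137             -122
3   12  chair     77              -65
0    7    fan    188             -181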